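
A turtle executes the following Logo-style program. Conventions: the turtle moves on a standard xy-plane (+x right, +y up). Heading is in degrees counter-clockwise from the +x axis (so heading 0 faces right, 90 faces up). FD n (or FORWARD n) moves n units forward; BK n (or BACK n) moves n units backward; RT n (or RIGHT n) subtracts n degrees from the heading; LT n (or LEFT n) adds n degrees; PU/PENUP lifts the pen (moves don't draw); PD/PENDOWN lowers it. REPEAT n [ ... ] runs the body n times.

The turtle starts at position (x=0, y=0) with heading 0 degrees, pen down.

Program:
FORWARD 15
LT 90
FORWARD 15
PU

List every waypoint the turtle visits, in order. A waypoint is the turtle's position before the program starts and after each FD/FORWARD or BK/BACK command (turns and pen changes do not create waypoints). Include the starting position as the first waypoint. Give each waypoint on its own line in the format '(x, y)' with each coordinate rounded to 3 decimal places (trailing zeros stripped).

Answer: (0, 0)
(15, 0)
(15, 15)

Derivation:
Executing turtle program step by step:
Start: pos=(0,0), heading=0, pen down
FD 15: (0,0) -> (15,0) [heading=0, draw]
LT 90: heading 0 -> 90
FD 15: (15,0) -> (15,15) [heading=90, draw]
PU: pen up
Final: pos=(15,15), heading=90, 2 segment(s) drawn
Waypoints (3 total):
(0, 0)
(15, 0)
(15, 15)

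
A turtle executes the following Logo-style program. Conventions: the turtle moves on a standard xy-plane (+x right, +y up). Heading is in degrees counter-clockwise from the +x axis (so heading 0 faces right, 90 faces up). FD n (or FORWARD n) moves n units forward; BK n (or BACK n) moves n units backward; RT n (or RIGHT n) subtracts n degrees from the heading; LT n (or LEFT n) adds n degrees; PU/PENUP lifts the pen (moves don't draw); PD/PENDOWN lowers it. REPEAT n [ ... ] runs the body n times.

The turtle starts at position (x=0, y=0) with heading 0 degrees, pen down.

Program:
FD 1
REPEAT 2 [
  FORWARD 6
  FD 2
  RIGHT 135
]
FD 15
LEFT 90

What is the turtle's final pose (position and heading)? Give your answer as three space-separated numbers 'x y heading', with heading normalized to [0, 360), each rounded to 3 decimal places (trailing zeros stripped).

Answer: 3.343 9.343 180

Derivation:
Executing turtle program step by step:
Start: pos=(0,0), heading=0, pen down
FD 1: (0,0) -> (1,0) [heading=0, draw]
REPEAT 2 [
  -- iteration 1/2 --
  FD 6: (1,0) -> (7,0) [heading=0, draw]
  FD 2: (7,0) -> (9,0) [heading=0, draw]
  RT 135: heading 0 -> 225
  -- iteration 2/2 --
  FD 6: (9,0) -> (4.757,-4.243) [heading=225, draw]
  FD 2: (4.757,-4.243) -> (3.343,-5.657) [heading=225, draw]
  RT 135: heading 225 -> 90
]
FD 15: (3.343,-5.657) -> (3.343,9.343) [heading=90, draw]
LT 90: heading 90 -> 180
Final: pos=(3.343,9.343), heading=180, 6 segment(s) drawn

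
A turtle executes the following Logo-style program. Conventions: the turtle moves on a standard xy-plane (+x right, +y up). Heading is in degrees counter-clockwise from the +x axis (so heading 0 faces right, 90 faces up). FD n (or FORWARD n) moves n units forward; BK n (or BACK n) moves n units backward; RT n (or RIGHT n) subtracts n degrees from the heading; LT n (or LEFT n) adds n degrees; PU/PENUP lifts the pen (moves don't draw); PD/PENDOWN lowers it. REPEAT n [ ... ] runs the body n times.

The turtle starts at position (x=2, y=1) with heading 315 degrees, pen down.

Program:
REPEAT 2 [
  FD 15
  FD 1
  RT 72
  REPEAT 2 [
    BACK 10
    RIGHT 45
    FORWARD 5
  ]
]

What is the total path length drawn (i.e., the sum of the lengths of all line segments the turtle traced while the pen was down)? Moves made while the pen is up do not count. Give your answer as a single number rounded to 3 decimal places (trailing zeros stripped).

Answer: 92

Derivation:
Executing turtle program step by step:
Start: pos=(2,1), heading=315, pen down
REPEAT 2 [
  -- iteration 1/2 --
  FD 15: (2,1) -> (12.607,-9.607) [heading=315, draw]
  FD 1: (12.607,-9.607) -> (13.314,-10.314) [heading=315, draw]
  RT 72: heading 315 -> 243
  REPEAT 2 [
    -- iteration 1/2 --
    BK 10: (13.314,-10.314) -> (17.854,-1.404) [heading=243, draw]
    RT 45: heading 243 -> 198
    FD 5: (17.854,-1.404) -> (13.098,-2.949) [heading=198, draw]
    -- iteration 2/2 --
    BK 10: (13.098,-2.949) -> (22.609,0.141) [heading=198, draw]
    RT 45: heading 198 -> 153
    FD 5: (22.609,0.141) -> (18.154,2.411) [heading=153, draw]
  ]
  -- iteration 2/2 --
  FD 15: (18.154,2.411) -> (4.789,9.221) [heading=153, draw]
  FD 1: (4.789,9.221) -> (3.898,9.675) [heading=153, draw]
  RT 72: heading 153 -> 81
  REPEAT 2 [
    -- iteration 1/2 --
    BK 10: (3.898,9.675) -> (2.333,-0.202) [heading=81, draw]
    RT 45: heading 81 -> 36
    FD 5: (2.333,-0.202) -> (6.378,2.737) [heading=36, draw]
    -- iteration 2/2 --
    BK 10: (6.378,2.737) -> (-1.712,-3.141) [heading=36, draw]
    RT 45: heading 36 -> 351
    FD 5: (-1.712,-3.141) -> (3.227,-3.923) [heading=351, draw]
  ]
]
Final: pos=(3.227,-3.923), heading=351, 12 segment(s) drawn

Segment lengths:
  seg 1: (2,1) -> (12.607,-9.607), length = 15
  seg 2: (12.607,-9.607) -> (13.314,-10.314), length = 1
  seg 3: (13.314,-10.314) -> (17.854,-1.404), length = 10
  seg 4: (17.854,-1.404) -> (13.098,-2.949), length = 5
  seg 5: (13.098,-2.949) -> (22.609,0.141), length = 10
  seg 6: (22.609,0.141) -> (18.154,2.411), length = 5
  seg 7: (18.154,2.411) -> (4.789,9.221), length = 15
  seg 8: (4.789,9.221) -> (3.898,9.675), length = 1
  seg 9: (3.898,9.675) -> (2.333,-0.202), length = 10
  seg 10: (2.333,-0.202) -> (6.378,2.737), length = 5
  seg 11: (6.378,2.737) -> (-1.712,-3.141), length = 10
  seg 12: (-1.712,-3.141) -> (3.227,-3.923), length = 5
Total = 92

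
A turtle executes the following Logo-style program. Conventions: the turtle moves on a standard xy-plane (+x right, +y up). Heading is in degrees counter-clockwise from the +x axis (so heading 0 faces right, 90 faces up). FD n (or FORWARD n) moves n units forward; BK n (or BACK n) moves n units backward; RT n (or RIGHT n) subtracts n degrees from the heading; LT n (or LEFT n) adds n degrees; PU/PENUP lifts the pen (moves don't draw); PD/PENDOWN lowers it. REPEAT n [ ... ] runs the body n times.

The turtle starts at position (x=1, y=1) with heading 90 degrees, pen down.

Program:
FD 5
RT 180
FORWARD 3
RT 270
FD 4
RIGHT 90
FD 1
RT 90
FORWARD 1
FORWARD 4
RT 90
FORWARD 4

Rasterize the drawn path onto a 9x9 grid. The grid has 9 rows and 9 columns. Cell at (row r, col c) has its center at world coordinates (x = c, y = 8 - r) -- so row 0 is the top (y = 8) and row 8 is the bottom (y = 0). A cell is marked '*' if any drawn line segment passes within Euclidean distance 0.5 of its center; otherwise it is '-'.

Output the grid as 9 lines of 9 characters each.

Answer: ---------
---------
**-------
**-------
**-------
******---
******---
-*-------
---------

Derivation:
Segment 0: (1,1) -> (1,6)
Segment 1: (1,6) -> (1,3)
Segment 2: (1,3) -> (5,3)
Segment 3: (5,3) -> (5,2)
Segment 4: (5,2) -> (4,2)
Segment 5: (4,2) -> (0,2)
Segment 6: (0,2) -> (-0,6)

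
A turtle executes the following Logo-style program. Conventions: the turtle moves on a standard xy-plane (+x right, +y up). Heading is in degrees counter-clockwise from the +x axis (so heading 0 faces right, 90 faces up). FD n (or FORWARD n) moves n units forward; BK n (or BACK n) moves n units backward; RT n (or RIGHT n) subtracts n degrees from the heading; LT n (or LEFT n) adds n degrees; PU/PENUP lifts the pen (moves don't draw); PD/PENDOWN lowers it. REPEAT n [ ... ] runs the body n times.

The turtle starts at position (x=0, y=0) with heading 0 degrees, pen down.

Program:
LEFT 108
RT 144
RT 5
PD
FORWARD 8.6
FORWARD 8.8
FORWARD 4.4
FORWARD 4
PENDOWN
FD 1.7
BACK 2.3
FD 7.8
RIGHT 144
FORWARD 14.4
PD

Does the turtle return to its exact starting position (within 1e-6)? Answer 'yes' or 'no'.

Answer: no

Derivation:
Executing turtle program step by step:
Start: pos=(0,0), heading=0, pen down
LT 108: heading 0 -> 108
RT 144: heading 108 -> 324
RT 5: heading 324 -> 319
PD: pen down
FD 8.6: (0,0) -> (6.491,-5.642) [heading=319, draw]
FD 8.8: (6.491,-5.642) -> (13.132,-11.415) [heading=319, draw]
FD 4.4: (13.132,-11.415) -> (16.453,-14.302) [heading=319, draw]
FD 4: (16.453,-14.302) -> (19.472,-16.926) [heading=319, draw]
PD: pen down
FD 1.7: (19.472,-16.926) -> (20.755,-18.042) [heading=319, draw]
BK 2.3: (20.755,-18.042) -> (19.019,-16.533) [heading=319, draw]
FD 7.8: (19.019,-16.533) -> (24.905,-21.65) [heading=319, draw]
RT 144: heading 319 -> 175
FD 14.4: (24.905,-21.65) -> (10.56,-20.395) [heading=175, draw]
PD: pen down
Final: pos=(10.56,-20.395), heading=175, 8 segment(s) drawn

Start position: (0, 0)
Final position: (10.56, -20.395)
Distance = 22.967; >= 1e-6 -> NOT closed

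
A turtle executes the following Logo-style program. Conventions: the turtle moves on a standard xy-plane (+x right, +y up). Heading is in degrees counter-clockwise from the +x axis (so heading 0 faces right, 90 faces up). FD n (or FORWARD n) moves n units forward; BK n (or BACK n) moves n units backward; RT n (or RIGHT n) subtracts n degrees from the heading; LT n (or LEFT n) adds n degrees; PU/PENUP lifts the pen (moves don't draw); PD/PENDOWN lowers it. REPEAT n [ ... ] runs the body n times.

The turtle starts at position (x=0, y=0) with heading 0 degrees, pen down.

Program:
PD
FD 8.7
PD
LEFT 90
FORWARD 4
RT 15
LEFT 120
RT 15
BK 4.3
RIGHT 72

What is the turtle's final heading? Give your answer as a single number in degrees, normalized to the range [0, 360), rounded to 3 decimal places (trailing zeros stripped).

Executing turtle program step by step:
Start: pos=(0,0), heading=0, pen down
PD: pen down
FD 8.7: (0,0) -> (8.7,0) [heading=0, draw]
PD: pen down
LT 90: heading 0 -> 90
FD 4: (8.7,0) -> (8.7,4) [heading=90, draw]
RT 15: heading 90 -> 75
LT 120: heading 75 -> 195
RT 15: heading 195 -> 180
BK 4.3: (8.7,4) -> (13,4) [heading=180, draw]
RT 72: heading 180 -> 108
Final: pos=(13,4), heading=108, 3 segment(s) drawn

Answer: 108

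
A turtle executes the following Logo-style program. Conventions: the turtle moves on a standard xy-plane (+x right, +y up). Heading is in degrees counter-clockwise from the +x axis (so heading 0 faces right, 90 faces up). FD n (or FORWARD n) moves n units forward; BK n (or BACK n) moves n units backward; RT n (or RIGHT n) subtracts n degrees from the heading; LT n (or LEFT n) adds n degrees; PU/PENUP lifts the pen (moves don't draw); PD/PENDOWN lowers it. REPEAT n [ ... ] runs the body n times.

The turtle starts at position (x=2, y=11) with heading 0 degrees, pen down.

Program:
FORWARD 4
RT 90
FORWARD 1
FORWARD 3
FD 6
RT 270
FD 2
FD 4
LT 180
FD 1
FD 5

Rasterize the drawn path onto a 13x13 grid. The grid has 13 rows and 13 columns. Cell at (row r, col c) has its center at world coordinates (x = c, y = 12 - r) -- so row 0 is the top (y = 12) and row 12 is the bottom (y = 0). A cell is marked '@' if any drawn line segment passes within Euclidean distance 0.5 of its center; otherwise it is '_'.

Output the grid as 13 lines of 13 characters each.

Answer: _____________
__@@@@@______
______@______
______@______
______@______
______@______
______@______
______@______
______@______
______@______
______@______
______@@@@@@@
_____________

Derivation:
Segment 0: (2,11) -> (6,11)
Segment 1: (6,11) -> (6,10)
Segment 2: (6,10) -> (6,7)
Segment 3: (6,7) -> (6,1)
Segment 4: (6,1) -> (8,1)
Segment 5: (8,1) -> (12,1)
Segment 6: (12,1) -> (11,1)
Segment 7: (11,1) -> (6,1)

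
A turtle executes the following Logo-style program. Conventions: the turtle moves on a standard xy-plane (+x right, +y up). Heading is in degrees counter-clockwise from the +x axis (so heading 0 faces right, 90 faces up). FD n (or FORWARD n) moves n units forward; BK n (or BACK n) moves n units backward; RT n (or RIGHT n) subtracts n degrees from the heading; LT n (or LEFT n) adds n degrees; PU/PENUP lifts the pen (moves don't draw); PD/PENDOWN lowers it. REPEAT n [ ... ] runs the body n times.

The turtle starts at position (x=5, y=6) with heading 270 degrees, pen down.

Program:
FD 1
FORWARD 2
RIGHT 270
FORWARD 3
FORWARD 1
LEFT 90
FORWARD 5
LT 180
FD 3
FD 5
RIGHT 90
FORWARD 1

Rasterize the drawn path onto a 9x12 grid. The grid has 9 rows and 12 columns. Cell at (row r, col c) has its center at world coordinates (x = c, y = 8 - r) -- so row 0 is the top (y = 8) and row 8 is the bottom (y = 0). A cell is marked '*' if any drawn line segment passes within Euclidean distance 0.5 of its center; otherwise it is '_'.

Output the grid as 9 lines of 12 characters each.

Segment 0: (5,6) -> (5,5)
Segment 1: (5,5) -> (5,3)
Segment 2: (5,3) -> (8,3)
Segment 3: (8,3) -> (9,3)
Segment 4: (9,3) -> (9,8)
Segment 5: (9,8) -> (9,5)
Segment 6: (9,5) -> (9,0)
Segment 7: (9,0) -> (8,0)

Answer: _________*__
_________*__
_____*___*__
_____*___*__
_____*___*__
_____*****__
_________*__
_________*__
________**__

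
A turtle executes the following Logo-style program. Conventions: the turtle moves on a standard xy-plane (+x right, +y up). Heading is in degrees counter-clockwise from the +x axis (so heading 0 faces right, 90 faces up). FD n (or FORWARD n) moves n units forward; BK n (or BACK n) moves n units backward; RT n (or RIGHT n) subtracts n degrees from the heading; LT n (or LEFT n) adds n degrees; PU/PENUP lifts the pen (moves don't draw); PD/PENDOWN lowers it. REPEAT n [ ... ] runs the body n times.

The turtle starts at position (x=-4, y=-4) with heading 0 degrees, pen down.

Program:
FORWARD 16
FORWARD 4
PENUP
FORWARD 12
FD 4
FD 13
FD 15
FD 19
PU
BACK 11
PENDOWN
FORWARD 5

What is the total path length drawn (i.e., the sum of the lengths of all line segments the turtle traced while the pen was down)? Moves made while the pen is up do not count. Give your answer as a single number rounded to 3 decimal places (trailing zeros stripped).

Executing turtle program step by step:
Start: pos=(-4,-4), heading=0, pen down
FD 16: (-4,-4) -> (12,-4) [heading=0, draw]
FD 4: (12,-4) -> (16,-4) [heading=0, draw]
PU: pen up
FD 12: (16,-4) -> (28,-4) [heading=0, move]
FD 4: (28,-4) -> (32,-4) [heading=0, move]
FD 13: (32,-4) -> (45,-4) [heading=0, move]
FD 15: (45,-4) -> (60,-4) [heading=0, move]
FD 19: (60,-4) -> (79,-4) [heading=0, move]
PU: pen up
BK 11: (79,-4) -> (68,-4) [heading=0, move]
PD: pen down
FD 5: (68,-4) -> (73,-4) [heading=0, draw]
Final: pos=(73,-4), heading=0, 3 segment(s) drawn

Segment lengths:
  seg 1: (-4,-4) -> (12,-4), length = 16
  seg 2: (12,-4) -> (16,-4), length = 4
  seg 3: (68,-4) -> (73,-4), length = 5
Total = 25

Answer: 25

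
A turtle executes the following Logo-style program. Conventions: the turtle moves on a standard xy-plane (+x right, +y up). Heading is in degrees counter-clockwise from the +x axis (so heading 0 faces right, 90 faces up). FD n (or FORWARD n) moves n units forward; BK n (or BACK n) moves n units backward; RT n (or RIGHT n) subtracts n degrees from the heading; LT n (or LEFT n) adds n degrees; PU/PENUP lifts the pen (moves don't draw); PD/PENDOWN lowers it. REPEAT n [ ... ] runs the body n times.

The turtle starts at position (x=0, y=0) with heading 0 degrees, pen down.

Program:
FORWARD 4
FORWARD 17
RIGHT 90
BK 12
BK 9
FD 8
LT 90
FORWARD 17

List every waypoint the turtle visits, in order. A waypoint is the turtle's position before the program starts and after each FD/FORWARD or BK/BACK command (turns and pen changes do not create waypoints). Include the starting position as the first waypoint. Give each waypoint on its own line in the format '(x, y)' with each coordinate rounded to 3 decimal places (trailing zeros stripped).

Answer: (0, 0)
(4, 0)
(21, 0)
(21, 12)
(21, 21)
(21, 13)
(38, 13)

Derivation:
Executing turtle program step by step:
Start: pos=(0,0), heading=0, pen down
FD 4: (0,0) -> (4,0) [heading=0, draw]
FD 17: (4,0) -> (21,0) [heading=0, draw]
RT 90: heading 0 -> 270
BK 12: (21,0) -> (21,12) [heading=270, draw]
BK 9: (21,12) -> (21,21) [heading=270, draw]
FD 8: (21,21) -> (21,13) [heading=270, draw]
LT 90: heading 270 -> 0
FD 17: (21,13) -> (38,13) [heading=0, draw]
Final: pos=(38,13), heading=0, 6 segment(s) drawn
Waypoints (7 total):
(0, 0)
(4, 0)
(21, 0)
(21, 12)
(21, 21)
(21, 13)
(38, 13)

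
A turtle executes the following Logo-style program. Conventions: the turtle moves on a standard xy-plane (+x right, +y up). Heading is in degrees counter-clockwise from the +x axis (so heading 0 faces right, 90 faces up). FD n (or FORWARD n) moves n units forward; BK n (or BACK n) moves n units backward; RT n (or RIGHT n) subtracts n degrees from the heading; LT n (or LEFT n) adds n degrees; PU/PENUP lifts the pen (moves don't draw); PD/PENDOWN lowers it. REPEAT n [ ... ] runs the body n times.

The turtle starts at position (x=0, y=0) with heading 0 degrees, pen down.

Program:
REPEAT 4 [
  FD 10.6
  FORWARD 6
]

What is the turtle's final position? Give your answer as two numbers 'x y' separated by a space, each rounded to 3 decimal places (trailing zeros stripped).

Executing turtle program step by step:
Start: pos=(0,0), heading=0, pen down
REPEAT 4 [
  -- iteration 1/4 --
  FD 10.6: (0,0) -> (10.6,0) [heading=0, draw]
  FD 6: (10.6,0) -> (16.6,0) [heading=0, draw]
  -- iteration 2/4 --
  FD 10.6: (16.6,0) -> (27.2,0) [heading=0, draw]
  FD 6: (27.2,0) -> (33.2,0) [heading=0, draw]
  -- iteration 3/4 --
  FD 10.6: (33.2,0) -> (43.8,0) [heading=0, draw]
  FD 6: (43.8,0) -> (49.8,0) [heading=0, draw]
  -- iteration 4/4 --
  FD 10.6: (49.8,0) -> (60.4,0) [heading=0, draw]
  FD 6: (60.4,0) -> (66.4,0) [heading=0, draw]
]
Final: pos=(66.4,0), heading=0, 8 segment(s) drawn

Answer: 66.4 0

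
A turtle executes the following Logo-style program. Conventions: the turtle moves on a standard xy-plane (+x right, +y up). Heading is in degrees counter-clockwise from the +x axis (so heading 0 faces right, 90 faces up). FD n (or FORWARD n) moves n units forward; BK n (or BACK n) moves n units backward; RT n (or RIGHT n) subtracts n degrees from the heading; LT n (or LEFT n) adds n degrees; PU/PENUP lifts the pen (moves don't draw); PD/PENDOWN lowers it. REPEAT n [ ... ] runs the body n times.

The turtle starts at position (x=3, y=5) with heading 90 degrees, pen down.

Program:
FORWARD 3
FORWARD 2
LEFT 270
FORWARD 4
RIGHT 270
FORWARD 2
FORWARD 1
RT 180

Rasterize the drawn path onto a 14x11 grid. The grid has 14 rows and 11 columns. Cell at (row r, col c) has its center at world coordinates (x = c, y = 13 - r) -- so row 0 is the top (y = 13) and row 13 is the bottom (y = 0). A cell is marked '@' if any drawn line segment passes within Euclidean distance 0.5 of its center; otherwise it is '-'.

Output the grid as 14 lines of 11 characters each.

Segment 0: (3,5) -> (3,8)
Segment 1: (3,8) -> (3,10)
Segment 2: (3,10) -> (7,10)
Segment 3: (7,10) -> (7,12)
Segment 4: (7,12) -> (7,13)

Answer: -------@---
-------@---
-------@---
---@@@@@---
---@-------
---@-------
---@-------
---@-------
---@-------
-----------
-----------
-----------
-----------
-----------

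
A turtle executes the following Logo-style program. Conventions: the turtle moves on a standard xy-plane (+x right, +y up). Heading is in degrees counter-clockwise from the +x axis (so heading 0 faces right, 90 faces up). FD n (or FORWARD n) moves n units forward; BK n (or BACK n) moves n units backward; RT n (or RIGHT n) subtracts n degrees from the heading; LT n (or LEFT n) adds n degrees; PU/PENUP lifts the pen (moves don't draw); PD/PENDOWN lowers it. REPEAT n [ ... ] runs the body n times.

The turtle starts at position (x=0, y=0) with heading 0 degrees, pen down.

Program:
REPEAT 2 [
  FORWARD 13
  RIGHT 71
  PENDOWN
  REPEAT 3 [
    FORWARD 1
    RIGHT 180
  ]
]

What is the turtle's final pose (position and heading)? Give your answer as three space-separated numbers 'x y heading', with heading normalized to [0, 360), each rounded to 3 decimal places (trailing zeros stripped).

Executing turtle program step by step:
Start: pos=(0,0), heading=0, pen down
REPEAT 2 [
  -- iteration 1/2 --
  FD 13: (0,0) -> (13,0) [heading=0, draw]
  RT 71: heading 0 -> 289
  PD: pen down
  REPEAT 3 [
    -- iteration 1/3 --
    FD 1: (13,0) -> (13.326,-0.946) [heading=289, draw]
    RT 180: heading 289 -> 109
    -- iteration 2/3 --
    FD 1: (13.326,-0.946) -> (13,0) [heading=109, draw]
    RT 180: heading 109 -> 289
    -- iteration 3/3 --
    FD 1: (13,0) -> (13.326,-0.946) [heading=289, draw]
    RT 180: heading 289 -> 109
  ]
  -- iteration 2/2 --
  FD 13: (13.326,-0.946) -> (9.093,11.346) [heading=109, draw]
  RT 71: heading 109 -> 38
  PD: pen down
  REPEAT 3 [
    -- iteration 1/3 --
    FD 1: (9.093,11.346) -> (9.881,11.962) [heading=38, draw]
    RT 180: heading 38 -> 218
    -- iteration 2/3 --
    FD 1: (9.881,11.962) -> (9.093,11.346) [heading=218, draw]
    RT 180: heading 218 -> 38
    -- iteration 3/3 --
    FD 1: (9.093,11.346) -> (9.881,11.962) [heading=38, draw]
    RT 180: heading 38 -> 218
  ]
]
Final: pos=(9.881,11.962), heading=218, 8 segment(s) drawn

Answer: 9.881 11.962 218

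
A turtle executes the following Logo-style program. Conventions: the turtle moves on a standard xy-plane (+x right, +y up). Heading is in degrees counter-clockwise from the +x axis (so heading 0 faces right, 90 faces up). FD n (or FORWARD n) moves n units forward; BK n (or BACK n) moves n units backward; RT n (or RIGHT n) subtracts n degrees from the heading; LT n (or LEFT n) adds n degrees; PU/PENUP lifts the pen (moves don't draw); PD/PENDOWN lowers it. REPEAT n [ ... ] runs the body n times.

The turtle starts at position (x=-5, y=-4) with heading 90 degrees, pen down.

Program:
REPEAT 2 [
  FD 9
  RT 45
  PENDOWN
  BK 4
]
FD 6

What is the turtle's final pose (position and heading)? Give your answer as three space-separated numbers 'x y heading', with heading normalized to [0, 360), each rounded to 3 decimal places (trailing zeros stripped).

Answer: 0.536 8.536 0

Derivation:
Executing turtle program step by step:
Start: pos=(-5,-4), heading=90, pen down
REPEAT 2 [
  -- iteration 1/2 --
  FD 9: (-5,-4) -> (-5,5) [heading=90, draw]
  RT 45: heading 90 -> 45
  PD: pen down
  BK 4: (-5,5) -> (-7.828,2.172) [heading=45, draw]
  -- iteration 2/2 --
  FD 9: (-7.828,2.172) -> (-1.464,8.536) [heading=45, draw]
  RT 45: heading 45 -> 0
  PD: pen down
  BK 4: (-1.464,8.536) -> (-5.464,8.536) [heading=0, draw]
]
FD 6: (-5.464,8.536) -> (0.536,8.536) [heading=0, draw]
Final: pos=(0.536,8.536), heading=0, 5 segment(s) drawn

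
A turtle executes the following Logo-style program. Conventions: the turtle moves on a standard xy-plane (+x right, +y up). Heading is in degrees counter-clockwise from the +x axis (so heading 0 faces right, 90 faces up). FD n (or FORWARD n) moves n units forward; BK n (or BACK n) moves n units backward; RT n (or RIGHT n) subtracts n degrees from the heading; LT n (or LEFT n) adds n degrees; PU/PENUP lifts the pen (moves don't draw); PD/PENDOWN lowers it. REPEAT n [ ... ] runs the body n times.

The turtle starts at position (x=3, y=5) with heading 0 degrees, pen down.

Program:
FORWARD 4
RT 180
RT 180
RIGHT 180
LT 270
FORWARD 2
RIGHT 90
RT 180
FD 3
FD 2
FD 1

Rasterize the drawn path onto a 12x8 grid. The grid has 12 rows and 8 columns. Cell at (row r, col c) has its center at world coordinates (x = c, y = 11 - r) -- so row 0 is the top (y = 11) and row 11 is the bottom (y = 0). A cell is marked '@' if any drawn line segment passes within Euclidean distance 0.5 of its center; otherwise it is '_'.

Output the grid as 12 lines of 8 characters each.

Answer: ________
________
________
________
_@@@@@@@
_______@
___@@@@@
________
________
________
________
________

Derivation:
Segment 0: (3,5) -> (7,5)
Segment 1: (7,5) -> (7,7)
Segment 2: (7,7) -> (4,7)
Segment 3: (4,7) -> (2,7)
Segment 4: (2,7) -> (1,7)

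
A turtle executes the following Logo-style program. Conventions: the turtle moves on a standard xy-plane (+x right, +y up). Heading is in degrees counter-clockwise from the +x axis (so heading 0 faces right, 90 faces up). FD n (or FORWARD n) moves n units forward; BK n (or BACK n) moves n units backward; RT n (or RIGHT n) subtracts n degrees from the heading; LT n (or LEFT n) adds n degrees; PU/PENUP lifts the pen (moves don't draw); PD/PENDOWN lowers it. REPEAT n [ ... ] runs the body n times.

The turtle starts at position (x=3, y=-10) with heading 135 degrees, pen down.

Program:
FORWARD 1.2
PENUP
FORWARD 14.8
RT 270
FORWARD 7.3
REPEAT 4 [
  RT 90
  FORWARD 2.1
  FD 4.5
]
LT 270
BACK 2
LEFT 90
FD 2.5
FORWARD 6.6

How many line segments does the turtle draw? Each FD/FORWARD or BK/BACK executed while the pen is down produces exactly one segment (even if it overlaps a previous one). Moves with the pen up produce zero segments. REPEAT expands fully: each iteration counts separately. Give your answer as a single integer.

Answer: 1

Derivation:
Executing turtle program step by step:
Start: pos=(3,-10), heading=135, pen down
FD 1.2: (3,-10) -> (2.151,-9.151) [heading=135, draw]
PU: pen up
FD 14.8: (2.151,-9.151) -> (-8.314,1.314) [heading=135, move]
RT 270: heading 135 -> 225
FD 7.3: (-8.314,1.314) -> (-13.476,-3.848) [heading=225, move]
REPEAT 4 [
  -- iteration 1/4 --
  RT 90: heading 225 -> 135
  FD 2.1: (-13.476,-3.848) -> (-14.961,-2.363) [heading=135, move]
  FD 4.5: (-14.961,-2.363) -> (-18.142,0.819) [heading=135, move]
  -- iteration 2/4 --
  RT 90: heading 135 -> 45
  FD 2.1: (-18.142,0.819) -> (-16.658,2.304) [heading=45, move]
  FD 4.5: (-16.658,2.304) -> (-13.476,5.486) [heading=45, move]
  -- iteration 3/4 --
  RT 90: heading 45 -> 315
  FD 2.1: (-13.476,5.486) -> (-11.991,4.001) [heading=315, move]
  FD 4.5: (-11.991,4.001) -> (-8.809,0.819) [heading=315, move]
  -- iteration 4/4 --
  RT 90: heading 315 -> 225
  FD 2.1: (-8.809,0.819) -> (-10.294,-0.666) [heading=225, move]
  FD 4.5: (-10.294,-0.666) -> (-13.476,-3.848) [heading=225, move]
]
LT 270: heading 225 -> 135
BK 2: (-13.476,-3.848) -> (-12.061,-5.262) [heading=135, move]
LT 90: heading 135 -> 225
FD 2.5: (-12.061,-5.262) -> (-13.829,-7.03) [heading=225, move]
FD 6.6: (-13.829,-7.03) -> (-18.496,-11.697) [heading=225, move]
Final: pos=(-18.496,-11.697), heading=225, 1 segment(s) drawn
Segments drawn: 1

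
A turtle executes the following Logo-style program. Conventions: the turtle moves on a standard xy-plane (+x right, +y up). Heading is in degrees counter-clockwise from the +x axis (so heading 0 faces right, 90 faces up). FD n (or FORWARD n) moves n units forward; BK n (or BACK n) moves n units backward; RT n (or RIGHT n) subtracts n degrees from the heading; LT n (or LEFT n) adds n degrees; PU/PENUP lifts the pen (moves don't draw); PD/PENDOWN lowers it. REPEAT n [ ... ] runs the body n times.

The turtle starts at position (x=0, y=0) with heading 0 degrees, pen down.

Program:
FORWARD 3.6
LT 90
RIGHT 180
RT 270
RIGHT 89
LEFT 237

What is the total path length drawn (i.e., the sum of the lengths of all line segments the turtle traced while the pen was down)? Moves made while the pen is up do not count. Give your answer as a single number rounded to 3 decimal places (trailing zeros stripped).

Executing turtle program step by step:
Start: pos=(0,0), heading=0, pen down
FD 3.6: (0,0) -> (3.6,0) [heading=0, draw]
LT 90: heading 0 -> 90
RT 180: heading 90 -> 270
RT 270: heading 270 -> 0
RT 89: heading 0 -> 271
LT 237: heading 271 -> 148
Final: pos=(3.6,0), heading=148, 1 segment(s) drawn

Segment lengths:
  seg 1: (0,0) -> (3.6,0), length = 3.6
Total = 3.6

Answer: 3.6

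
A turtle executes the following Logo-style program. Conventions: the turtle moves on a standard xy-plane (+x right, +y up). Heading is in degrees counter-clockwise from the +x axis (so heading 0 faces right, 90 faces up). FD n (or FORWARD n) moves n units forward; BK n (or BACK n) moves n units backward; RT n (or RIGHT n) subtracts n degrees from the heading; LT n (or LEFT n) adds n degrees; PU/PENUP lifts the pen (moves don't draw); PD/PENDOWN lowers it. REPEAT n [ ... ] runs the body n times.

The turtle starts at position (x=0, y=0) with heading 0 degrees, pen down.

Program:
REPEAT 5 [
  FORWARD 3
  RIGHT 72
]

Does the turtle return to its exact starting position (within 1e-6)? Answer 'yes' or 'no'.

Answer: yes

Derivation:
Executing turtle program step by step:
Start: pos=(0,0), heading=0, pen down
REPEAT 5 [
  -- iteration 1/5 --
  FD 3: (0,0) -> (3,0) [heading=0, draw]
  RT 72: heading 0 -> 288
  -- iteration 2/5 --
  FD 3: (3,0) -> (3.927,-2.853) [heading=288, draw]
  RT 72: heading 288 -> 216
  -- iteration 3/5 --
  FD 3: (3.927,-2.853) -> (1.5,-4.617) [heading=216, draw]
  RT 72: heading 216 -> 144
  -- iteration 4/5 --
  FD 3: (1.5,-4.617) -> (-0.927,-2.853) [heading=144, draw]
  RT 72: heading 144 -> 72
  -- iteration 5/5 --
  FD 3: (-0.927,-2.853) -> (0,0) [heading=72, draw]
  RT 72: heading 72 -> 0
]
Final: pos=(0,0), heading=0, 5 segment(s) drawn

Start position: (0, 0)
Final position: (0, 0)
Distance = 0; < 1e-6 -> CLOSED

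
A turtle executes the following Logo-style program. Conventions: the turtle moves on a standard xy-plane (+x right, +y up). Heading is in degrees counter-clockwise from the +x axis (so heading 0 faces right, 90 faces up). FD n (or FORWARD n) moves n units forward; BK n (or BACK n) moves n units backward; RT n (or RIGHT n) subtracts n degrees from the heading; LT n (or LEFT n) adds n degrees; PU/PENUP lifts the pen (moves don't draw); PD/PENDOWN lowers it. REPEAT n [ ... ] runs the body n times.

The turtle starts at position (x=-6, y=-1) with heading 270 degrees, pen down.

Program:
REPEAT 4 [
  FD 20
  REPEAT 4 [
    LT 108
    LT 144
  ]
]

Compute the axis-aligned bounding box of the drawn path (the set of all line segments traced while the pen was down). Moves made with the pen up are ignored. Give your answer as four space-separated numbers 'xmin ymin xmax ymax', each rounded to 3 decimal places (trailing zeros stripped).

Executing turtle program step by step:
Start: pos=(-6,-1), heading=270, pen down
REPEAT 4 [
  -- iteration 1/4 --
  FD 20: (-6,-1) -> (-6,-21) [heading=270, draw]
  REPEAT 4 [
    -- iteration 1/4 --
    LT 108: heading 270 -> 18
    LT 144: heading 18 -> 162
    -- iteration 2/4 --
    LT 108: heading 162 -> 270
    LT 144: heading 270 -> 54
    -- iteration 3/4 --
    LT 108: heading 54 -> 162
    LT 144: heading 162 -> 306
    -- iteration 4/4 --
    LT 108: heading 306 -> 54
    LT 144: heading 54 -> 198
  ]
  -- iteration 2/4 --
  FD 20: (-6,-21) -> (-25.021,-27.18) [heading=198, draw]
  REPEAT 4 [
    -- iteration 1/4 --
    LT 108: heading 198 -> 306
    LT 144: heading 306 -> 90
    -- iteration 2/4 --
    LT 108: heading 90 -> 198
    LT 144: heading 198 -> 342
    -- iteration 3/4 --
    LT 108: heading 342 -> 90
    LT 144: heading 90 -> 234
    -- iteration 4/4 --
    LT 108: heading 234 -> 342
    LT 144: heading 342 -> 126
  ]
  -- iteration 3/4 --
  FD 20: (-25.021,-27.18) -> (-36.777,-11) [heading=126, draw]
  REPEAT 4 [
    -- iteration 1/4 --
    LT 108: heading 126 -> 234
    LT 144: heading 234 -> 18
    -- iteration 2/4 --
    LT 108: heading 18 -> 126
    LT 144: heading 126 -> 270
    -- iteration 3/4 --
    LT 108: heading 270 -> 18
    LT 144: heading 18 -> 162
    -- iteration 4/4 --
    LT 108: heading 162 -> 270
    LT 144: heading 270 -> 54
  ]
  -- iteration 4/4 --
  FD 20: (-36.777,-11) -> (-25.021,5.18) [heading=54, draw]
  REPEAT 4 [
    -- iteration 1/4 --
    LT 108: heading 54 -> 162
    LT 144: heading 162 -> 306
    -- iteration 2/4 --
    LT 108: heading 306 -> 54
    LT 144: heading 54 -> 198
    -- iteration 3/4 --
    LT 108: heading 198 -> 306
    LT 144: heading 306 -> 90
    -- iteration 4/4 --
    LT 108: heading 90 -> 198
    LT 144: heading 198 -> 342
  ]
]
Final: pos=(-25.021,5.18), heading=342, 4 segment(s) drawn

Segment endpoints: x in {-36.777, -25.021, -25.021, -6, -6}, y in {-27.18, -21, -11, -1, 5.18}
xmin=-36.777, ymin=-27.18, xmax=-6, ymax=5.18

Answer: -36.777 -27.18 -6 5.18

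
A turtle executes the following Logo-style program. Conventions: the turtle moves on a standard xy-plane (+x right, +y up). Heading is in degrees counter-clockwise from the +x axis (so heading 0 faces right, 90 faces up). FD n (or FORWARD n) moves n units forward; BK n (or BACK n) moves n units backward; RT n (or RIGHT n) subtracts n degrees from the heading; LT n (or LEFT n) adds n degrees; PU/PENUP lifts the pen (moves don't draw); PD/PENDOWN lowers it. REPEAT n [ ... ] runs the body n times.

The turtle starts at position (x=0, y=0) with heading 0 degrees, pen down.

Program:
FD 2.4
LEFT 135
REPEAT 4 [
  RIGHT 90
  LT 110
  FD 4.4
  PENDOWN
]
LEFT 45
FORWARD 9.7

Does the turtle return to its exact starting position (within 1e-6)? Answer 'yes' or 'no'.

Answer: no

Derivation:
Executing turtle program step by step:
Start: pos=(0,0), heading=0, pen down
FD 2.4: (0,0) -> (2.4,0) [heading=0, draw]
LT 135: heading 0 -> 135
REPEAT 4 [
  -- iteration 1/4 --
  RT 90: heading 135 -> 45
  LT 110: heading 45 -> 155
  FD 4.4: (2.4,0) -> (-1.588,1.86) [heading=155, draw]
  PD: pen down
  -- iteration 2/4 --
  RT 90: heading 155 -> 65
  LT 110: heading 65 -> 175
  FD 4.4: (-1.588,1.86) -> (-5.971,2.243) [heading=175, draw]
  PD: pen down
  -- iteration 3/4 --
  RT 90: heading 175 -> 85
  LT 110: heading 85 -> 195
  FD 4.4: (-5.971,2.243) -> (-10.221,1.104) [heading=195, draw]
  PD: pen down
  -- iteration 4/4 --
  RT 90: heading 195 -> 105
  LT 110: heading 105 -> 215
  FD 4.4: (-10.221,1.104) -> (-13.825,-1.42) [heading=215, draw]
  PD: pen down
]
LT 45: heading 215 -> 260
FD 9.7: (-13.825,-1.42) -> (-15.51,-10.972) [heading=260, draw]
Final: pos=(-15.51,-10.972), heading=260, 6 segment(s) drawn

Start position: (0, 0)
Final position: (-15.51, -10.972)
Distance = 18.998; >= 1e-6 -> NOT closed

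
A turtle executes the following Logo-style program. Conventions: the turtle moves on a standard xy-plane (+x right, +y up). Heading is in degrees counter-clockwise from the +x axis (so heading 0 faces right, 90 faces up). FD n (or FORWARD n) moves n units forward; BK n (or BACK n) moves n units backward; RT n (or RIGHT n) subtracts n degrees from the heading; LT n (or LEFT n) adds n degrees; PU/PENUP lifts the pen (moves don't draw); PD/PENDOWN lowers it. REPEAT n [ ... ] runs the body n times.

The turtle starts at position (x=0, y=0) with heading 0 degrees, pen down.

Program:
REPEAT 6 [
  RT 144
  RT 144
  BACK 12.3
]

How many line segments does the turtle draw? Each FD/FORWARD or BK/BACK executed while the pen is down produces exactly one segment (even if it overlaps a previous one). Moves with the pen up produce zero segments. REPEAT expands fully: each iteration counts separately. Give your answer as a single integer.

Answer: 6

Derivation:
Executing turtle program step by step:
Start: pos=(0,0), heading=0, pen down
REPEAT 6 [
  -- iteration 1/6 --
  RT 144: heading 0 -> 216
  RT 144: heading 216 -> 72
  BK 12.3: (0,0) -> (-3.801,-11.698) [heading=72, draw]
  -- iteration 2/6 --
  RT 144: heading 72 -> 288
  RT 144: heading 288 -> 144
  BK 12.3: (-3.801,-11.698) -> (6.15,-18.928) [heading=144, draw]
  -- iteration 3/6 --
  RT 144: heading 144 -> 0
  RT 144: heading 0 -> 216
  BK 12.3: (6.15,-18.928) -> (16.101,-11.698) [heading=216, draw]
  -- iteration 4/6 --
  RT 144: heading 216 -> 72
  RT 144: heading 72 -> 288
  BK 12.3: (16.101,-11.698) -> (12.3,0) [heading=288, draw]
  -- iteration 5/6 --
  RT 144: heading 288 -> 144
  RT 144: heading 144 -> 0
  BK 12.3: (12.3,0) -> (0,0) [heading=0, draw]
  -- iteration 6/6 --
  RT 144: heading 0 -> 216
  RT 144: heading 216 -> 72
  BK 12.3: (0,0) -> (-3.801,-11.698) [heading=72, draw]
]
Final: pos=(-3.801,-11.698), heading=72, 6 segment(s) drawn
Segments drawn: 6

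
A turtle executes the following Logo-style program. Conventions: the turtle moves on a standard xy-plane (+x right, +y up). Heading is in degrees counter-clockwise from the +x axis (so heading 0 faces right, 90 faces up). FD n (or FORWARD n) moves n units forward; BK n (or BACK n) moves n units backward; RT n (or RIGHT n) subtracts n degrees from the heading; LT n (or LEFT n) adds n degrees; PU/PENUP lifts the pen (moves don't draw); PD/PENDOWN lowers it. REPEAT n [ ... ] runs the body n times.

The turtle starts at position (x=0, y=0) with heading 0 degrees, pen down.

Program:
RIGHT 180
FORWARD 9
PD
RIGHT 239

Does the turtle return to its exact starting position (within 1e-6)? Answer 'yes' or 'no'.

Answer: no

Derivation:
Executing turtle program step by step:
Start: pos=(0,0), heading=0, pen down
RT 180: heading 0 -> 180
FD 9: (0,0) -> (-9,0) [heading=180, draw]
PD: pen down
RT 239: heading 180 -> 301
Final: pos=(-9,0), heading=301, 1 segment(s) drawn

Start position: (0, 0)
Final position: (-9, 0)
Distance = 9; >= 1e-6 -> NOT closed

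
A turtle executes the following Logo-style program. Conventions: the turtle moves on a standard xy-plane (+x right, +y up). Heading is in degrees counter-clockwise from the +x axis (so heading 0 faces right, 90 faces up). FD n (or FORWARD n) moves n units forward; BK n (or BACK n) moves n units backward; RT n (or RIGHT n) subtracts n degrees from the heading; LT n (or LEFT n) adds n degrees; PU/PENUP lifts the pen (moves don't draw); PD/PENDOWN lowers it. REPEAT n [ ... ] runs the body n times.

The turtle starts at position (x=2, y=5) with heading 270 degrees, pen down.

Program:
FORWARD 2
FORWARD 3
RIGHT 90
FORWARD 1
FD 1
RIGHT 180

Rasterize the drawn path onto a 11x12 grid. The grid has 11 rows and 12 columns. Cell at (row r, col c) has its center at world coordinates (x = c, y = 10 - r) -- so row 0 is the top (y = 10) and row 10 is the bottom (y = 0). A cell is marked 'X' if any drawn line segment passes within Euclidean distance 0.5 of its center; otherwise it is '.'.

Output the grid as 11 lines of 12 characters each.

Segment 0: (2,5) -> (2,3)
Segment 1: (2,3) -> (2,0)
Segment 2: (2,0) -> (1,0)
Segment 3: (1,0) -> (-0,0)

Answer: ............
............
............
............
............
..X.........
..X.........
..X.........
..X.........
..X.........
XXX.........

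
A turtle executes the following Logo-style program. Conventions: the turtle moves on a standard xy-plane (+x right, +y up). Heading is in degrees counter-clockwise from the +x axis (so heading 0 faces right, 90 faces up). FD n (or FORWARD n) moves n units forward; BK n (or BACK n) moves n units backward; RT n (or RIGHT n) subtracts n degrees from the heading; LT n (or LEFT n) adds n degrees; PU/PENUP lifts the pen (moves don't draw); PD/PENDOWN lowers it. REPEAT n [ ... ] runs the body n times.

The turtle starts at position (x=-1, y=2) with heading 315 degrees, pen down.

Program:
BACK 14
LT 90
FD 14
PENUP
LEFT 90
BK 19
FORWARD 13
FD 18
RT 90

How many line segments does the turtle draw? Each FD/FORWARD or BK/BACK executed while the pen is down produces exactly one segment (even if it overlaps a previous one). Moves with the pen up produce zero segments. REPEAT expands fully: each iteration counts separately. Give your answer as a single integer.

Executing turtle program step by step:
Start: pos=(-1,2), heading=315, pen down
BK 14: (-1,2) -> (-10.899,11.899) [heading=315, draw]
LT 90: heading 315 -> 45
FD 14: (-10.899,11.899) -> (-1,21.799) [heading=45, draw]
PU: pen up
LT 90: heading 45 -> 135
BK 19: (-1,21.799) -> (12.435,8.364) [heading=135, move]
FD 13: (12.435,8.364) -> (3.243,17.556) [heading=135, move]
FD 18: (3.243,17.556) -> (-9.485,30.284) [heading=135, move]
RT 90: heading 135 -> 45
Final: pos=(-9.485,30.284), heading=45, 2 segment(s) drawn
Segments drawn: 2

Answer: 2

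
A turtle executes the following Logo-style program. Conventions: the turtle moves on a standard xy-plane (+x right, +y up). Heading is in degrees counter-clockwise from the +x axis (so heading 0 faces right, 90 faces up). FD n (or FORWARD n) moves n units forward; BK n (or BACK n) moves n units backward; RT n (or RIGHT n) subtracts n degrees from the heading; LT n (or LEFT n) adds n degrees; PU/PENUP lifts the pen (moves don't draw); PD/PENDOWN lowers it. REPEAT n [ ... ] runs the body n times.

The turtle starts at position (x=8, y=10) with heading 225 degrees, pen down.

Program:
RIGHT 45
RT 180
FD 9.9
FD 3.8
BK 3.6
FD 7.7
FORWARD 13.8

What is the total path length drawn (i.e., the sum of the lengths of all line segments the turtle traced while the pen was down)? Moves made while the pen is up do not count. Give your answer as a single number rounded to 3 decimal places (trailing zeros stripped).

Executing turtle program step by step:
Start: pos=(8,10), heading=225, pen down
RT 45: heading 225 -> 180
RT 180: heading 180 -> 0
FD 9.9: (8,10) -> (17.9,10) [heading=0, draw]
FD 3.8: (17.9,10) -> (21.7,10) [heading=0, draw]
BK 3.6: (21.7,10) -> (18.1,10) [heading=0, draw]
FD 7.7: (18.1,10) -> (25.8,10) [heading=0, draw]
FD 13.8: (25.8,10) -> (39.6,10) [heading=0, draw]
Final: pos=(39.6,10), heading=0, 5 segment(s) drawn

Segment lengths:
  seg 1: (8,10) -> (17.9,10), length = 9.9
  seg 2: (17.9,10) -> (21.7,10), length = 3.8
  seg 3: (21.7,10) -> (18.1,10), length = 3.6
  seg 4: (18.1,10) -> (25.8,10), length = 7.7
  seg 5: (25.8,10) -> (39.6,10), length = 13.8
Total = 38.8

Answer: 38.8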